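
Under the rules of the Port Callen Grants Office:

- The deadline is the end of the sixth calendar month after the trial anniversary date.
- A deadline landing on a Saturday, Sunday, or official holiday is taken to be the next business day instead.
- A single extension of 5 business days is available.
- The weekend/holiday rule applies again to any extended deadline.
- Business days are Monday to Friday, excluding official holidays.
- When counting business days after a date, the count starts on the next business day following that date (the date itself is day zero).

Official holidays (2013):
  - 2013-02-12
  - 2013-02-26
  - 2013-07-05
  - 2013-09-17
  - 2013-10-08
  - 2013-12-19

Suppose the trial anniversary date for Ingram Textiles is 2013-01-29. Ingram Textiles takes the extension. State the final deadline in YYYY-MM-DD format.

6 months after 2013-01-29 falls in July 2013; the last day of that month is 2013-07-31.
2013-07-31 falls on a Wednesday, which is a business day, so no adjustment is needed.
Applying the 5-business-day extension: 5 business days after 2013-07-31 is 2013-08-07.
Since 2013-08-07 is a Wednesday and not a holiday, the date is unchanged.
Deadline: 2013-08-07.

2013-08-07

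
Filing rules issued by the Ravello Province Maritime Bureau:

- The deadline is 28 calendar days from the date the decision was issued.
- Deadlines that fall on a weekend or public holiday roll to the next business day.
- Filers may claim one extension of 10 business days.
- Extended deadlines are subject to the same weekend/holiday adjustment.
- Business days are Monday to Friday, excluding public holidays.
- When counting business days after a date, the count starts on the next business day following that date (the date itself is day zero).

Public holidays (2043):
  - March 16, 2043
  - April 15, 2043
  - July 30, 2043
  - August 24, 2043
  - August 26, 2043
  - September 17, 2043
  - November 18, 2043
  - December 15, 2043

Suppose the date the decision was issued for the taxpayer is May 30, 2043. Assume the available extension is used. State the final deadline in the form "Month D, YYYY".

July 13, 2043

Trigger date May 30, 2043 + 28 calendar days = June 27, 2043.
June 27, 2043 falls on a Saturday. Rolling to the next business day gives June 29, 2043, a Monday.
Applying the 10-business-day extension: 10 business days after June 29, 2043 is July 13, 2043.
Since July 13, 2043 is a Monday and not a holiday, the date is unchanged.
Final deadline: July 13, 2043.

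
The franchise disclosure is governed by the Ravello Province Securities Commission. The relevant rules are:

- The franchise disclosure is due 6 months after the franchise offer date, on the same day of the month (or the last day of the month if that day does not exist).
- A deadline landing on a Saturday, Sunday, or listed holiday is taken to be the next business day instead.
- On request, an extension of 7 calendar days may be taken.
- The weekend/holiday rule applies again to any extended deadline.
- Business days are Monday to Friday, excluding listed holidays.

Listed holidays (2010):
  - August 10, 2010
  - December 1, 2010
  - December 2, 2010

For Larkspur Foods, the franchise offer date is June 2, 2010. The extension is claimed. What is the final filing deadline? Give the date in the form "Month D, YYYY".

Moving 6 months forward from June 2, 2010 on the corresponding day gives December 2, 2010.
December 2, 2010 is a listed holiday, so it moves to the next business day, December 3, 2010 (Friday).
Add the 7 calendar-day extension to December 3, 2010: December 10, 2010.
December 10, 2010 (Friday) is already a business day.
The final due date is December 10, 2010.

December 10, 2010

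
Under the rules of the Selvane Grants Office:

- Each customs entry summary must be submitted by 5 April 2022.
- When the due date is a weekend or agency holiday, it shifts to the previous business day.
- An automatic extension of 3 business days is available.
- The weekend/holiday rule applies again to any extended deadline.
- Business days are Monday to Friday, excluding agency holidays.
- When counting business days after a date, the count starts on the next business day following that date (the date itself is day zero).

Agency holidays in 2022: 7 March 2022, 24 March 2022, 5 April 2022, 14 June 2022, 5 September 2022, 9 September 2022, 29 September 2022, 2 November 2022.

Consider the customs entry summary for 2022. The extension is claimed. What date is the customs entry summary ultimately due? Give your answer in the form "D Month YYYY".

8 April 2022

Start from the fixed due date, 5 April 2022.
5 April 2022 is a listed holiday, so it moves to the preceding business day, 4 April 2022 (Monday).
Counting 3 further business days from 4 April 2022 reaches 8 April 2022.
Since 8 April 2022 is a Friday and not a holiday, the date is unchanged.
The final due date is 8 April 2022.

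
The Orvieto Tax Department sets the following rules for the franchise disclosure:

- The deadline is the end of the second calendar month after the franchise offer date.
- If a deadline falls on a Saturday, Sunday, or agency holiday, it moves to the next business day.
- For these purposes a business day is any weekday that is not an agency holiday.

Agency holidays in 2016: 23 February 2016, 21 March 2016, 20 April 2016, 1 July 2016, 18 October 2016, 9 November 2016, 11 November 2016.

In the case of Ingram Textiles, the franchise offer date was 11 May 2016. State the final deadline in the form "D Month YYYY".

2 months after 11 May 2016 is July 2016; that month ends on 31 July 2016.
31 July 2016 is a Sunday; the next business day is 1 August 2016 (Monday).
Deadline: 1 August 2016.

1 August 2016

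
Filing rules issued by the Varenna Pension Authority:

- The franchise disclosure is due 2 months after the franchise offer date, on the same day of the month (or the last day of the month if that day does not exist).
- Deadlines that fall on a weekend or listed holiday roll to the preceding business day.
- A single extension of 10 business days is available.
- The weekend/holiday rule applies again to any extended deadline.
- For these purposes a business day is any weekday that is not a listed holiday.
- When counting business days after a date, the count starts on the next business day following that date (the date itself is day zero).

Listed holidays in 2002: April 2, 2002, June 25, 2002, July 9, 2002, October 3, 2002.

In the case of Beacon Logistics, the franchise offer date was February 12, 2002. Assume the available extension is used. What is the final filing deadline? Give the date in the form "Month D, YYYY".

Moving 2 months forward from February 12, 2002 on the corresponding day gives April 12, 2002.
Since April 12, 2002 is a Friday and not a holiday, the date is unchanged.
The 10-business-day extension runs from April 12, 2002 to April 26, 2002.
April 26, 2002 falls on a Friday, which is a business day, so no adjustment is needed.
Final deadline: April 26, 2002.

April 26, 2002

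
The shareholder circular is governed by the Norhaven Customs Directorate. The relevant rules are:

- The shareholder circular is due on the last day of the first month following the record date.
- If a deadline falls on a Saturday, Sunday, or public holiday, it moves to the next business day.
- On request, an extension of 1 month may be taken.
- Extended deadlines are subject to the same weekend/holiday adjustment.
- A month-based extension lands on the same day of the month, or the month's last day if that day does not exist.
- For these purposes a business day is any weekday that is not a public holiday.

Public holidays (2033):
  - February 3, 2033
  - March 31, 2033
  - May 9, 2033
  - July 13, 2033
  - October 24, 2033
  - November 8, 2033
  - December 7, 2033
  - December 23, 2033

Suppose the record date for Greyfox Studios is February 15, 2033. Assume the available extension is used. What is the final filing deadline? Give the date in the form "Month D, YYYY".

1 month after February 15, 2033 falls in March 2033; the last day of that month is March 31, 2033.
March 31, 2033 is a listed holiday; the next business day is April 1, 2033 (Friday).
The 1 month extension carries April 1, 2033 to May 1, 2033.
May 1, 2033 falls on a Sunday. Rolling to the next business day gives May 2, 2033, a Monday.
Final deadline: May 2, 2033.

May 2, 2033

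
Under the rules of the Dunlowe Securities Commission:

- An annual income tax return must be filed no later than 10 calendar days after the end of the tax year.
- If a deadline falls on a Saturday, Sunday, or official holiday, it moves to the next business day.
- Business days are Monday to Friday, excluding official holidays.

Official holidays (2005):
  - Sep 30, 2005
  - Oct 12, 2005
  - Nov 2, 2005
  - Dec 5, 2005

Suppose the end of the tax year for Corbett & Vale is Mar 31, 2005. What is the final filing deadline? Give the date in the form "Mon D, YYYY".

Trigger date Mar 31, 2005 + 10 calendar days = Apr 10, 2005.
Apr 10, 2005 falls on a Sunday. Rolling to the next business day gives Apr 11, 2005, a Monday.
Final deadline: Apr 11, 2005.

Apr 11, 2005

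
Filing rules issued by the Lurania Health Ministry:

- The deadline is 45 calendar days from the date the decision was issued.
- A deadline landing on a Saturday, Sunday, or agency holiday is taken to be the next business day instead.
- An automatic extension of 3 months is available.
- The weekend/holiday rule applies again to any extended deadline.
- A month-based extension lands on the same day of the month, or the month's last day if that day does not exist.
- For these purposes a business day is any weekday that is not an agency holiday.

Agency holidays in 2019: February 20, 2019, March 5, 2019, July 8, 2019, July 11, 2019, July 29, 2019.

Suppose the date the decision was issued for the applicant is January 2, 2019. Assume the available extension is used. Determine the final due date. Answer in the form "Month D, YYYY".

May 20, 2019

Adding 45 calendar days to January 2, 2019 gives February 16, 2019.
February 16, 2019 is a Saturday; the next business day is February 18, 2019 (Monday).
The 3 months extension carries February 18, 2019 to May 18, 2019.
May 18, 2019 is a Saturday; the next business day is May 20, 2019 (Monday).
Final deadline: May 20, 2019.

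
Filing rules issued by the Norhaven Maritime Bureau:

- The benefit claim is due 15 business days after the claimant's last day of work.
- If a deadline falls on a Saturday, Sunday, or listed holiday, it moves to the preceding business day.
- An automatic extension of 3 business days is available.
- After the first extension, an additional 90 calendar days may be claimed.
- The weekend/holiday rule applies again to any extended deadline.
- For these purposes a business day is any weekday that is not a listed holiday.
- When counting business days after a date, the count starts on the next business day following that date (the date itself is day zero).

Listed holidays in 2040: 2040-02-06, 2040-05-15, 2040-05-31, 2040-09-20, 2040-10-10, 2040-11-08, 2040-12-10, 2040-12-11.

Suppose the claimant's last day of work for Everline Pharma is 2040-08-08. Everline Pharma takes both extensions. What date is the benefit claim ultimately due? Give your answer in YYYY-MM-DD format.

2040-11-30

15 business days after 2040-08-08, excluding weekends and holidays, is 2040-08-29.
Since 2040-08-29 is a Wednesday and not a holiday, the date is unchanged.
Counting 3 further business days from 2040-08-29 reaches 2040-09-03.
2040-09-03 is a Monday and not a listed holiday, so it stands.
Applying the 90-calendar-day extension: 2040-09-03 + 90 days = 2040-12-02.
2040-12-02 falls on a Sunday. Rolling to the preceding business day gives 2040-11-30, a Friday.
The final due date is 2040-11-30.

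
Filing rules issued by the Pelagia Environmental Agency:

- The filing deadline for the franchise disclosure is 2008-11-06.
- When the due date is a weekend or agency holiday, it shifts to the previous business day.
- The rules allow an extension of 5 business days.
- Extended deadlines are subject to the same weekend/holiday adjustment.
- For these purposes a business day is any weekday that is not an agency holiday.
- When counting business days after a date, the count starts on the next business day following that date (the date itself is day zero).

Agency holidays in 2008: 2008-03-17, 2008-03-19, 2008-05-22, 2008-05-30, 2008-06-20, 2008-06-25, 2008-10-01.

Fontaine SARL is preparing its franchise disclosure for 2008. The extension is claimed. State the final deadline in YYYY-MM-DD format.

The stated deadline is 2008-11-06.
2008-11-06 falls on a Thursday, which is a business day, so no adjustment is needed.
Applying the 5-business-day extension: 5 business days after 2008-11-06 is 2008-11-13.
2008-11-13 is a Thursday and not a listed holiday, so it stands.
Final deadline: 2008-11-13.

2008-11-13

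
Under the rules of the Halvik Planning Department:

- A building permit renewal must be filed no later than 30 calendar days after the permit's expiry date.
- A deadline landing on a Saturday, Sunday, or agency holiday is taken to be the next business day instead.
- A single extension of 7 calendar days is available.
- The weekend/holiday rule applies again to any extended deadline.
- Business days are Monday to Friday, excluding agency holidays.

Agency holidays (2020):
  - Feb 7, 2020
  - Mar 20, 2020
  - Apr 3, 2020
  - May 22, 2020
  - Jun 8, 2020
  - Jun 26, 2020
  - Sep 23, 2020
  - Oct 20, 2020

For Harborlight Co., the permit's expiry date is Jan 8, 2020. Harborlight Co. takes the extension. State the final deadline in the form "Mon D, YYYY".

Feb 17, 2020

From Jan 8, 2020, 30 calendar days later is Feb 7, 2020.
Feb 7, 2020 is a listed holiday; the next business day is Feb 10, 2020 (Monday).
The 7-calendar-day extension moves the deadline from Feb 10, 2020 to Feb 17, 2020.
Since Feb 17, 2020 is a Monday and not a holiday, the date is unchanged.
So the filing is due Feb 17, 2020.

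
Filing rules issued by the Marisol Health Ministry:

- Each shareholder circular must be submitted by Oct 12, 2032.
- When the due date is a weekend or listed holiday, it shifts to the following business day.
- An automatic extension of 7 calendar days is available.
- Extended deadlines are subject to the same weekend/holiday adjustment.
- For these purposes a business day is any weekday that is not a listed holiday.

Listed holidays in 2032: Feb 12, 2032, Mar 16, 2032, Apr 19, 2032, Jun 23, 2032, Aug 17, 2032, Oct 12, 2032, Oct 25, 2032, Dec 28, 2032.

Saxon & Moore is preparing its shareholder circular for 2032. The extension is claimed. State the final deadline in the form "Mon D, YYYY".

Oct 20, 2032

The statutory due date is Oct 12, 2032.
Oct 12, 2032 is a listed holiday, so it moves to the next business day, Oct 13, 2032 (Wednesday).
With the 7-day extension, Oct 13, 2032 becomes Oct 20, 2032.
Oct 20, 2032 is a Wednesday and not a listed holiday, so it stands.
So the filing is due Oct 20, 2032.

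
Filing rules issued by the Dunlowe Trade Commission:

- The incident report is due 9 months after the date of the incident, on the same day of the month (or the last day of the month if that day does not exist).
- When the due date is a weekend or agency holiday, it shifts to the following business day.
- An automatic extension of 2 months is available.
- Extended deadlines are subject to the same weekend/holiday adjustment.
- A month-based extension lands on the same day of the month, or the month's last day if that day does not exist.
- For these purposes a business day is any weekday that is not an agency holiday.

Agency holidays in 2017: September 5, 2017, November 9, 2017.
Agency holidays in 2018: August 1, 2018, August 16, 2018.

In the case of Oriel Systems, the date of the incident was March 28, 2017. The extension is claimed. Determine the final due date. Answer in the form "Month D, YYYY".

9 months after March 28, 2017, on the same day of the month, is December 28, 2017.
December 28, 2017 falls on a Thursday, which is a business day, so no adjustment is needed.
The 2 months extension carries December 28, 2017 to February 28, 2018.
February 28, 2018 (Wednesday) is already a business day.
So the filing is due February 28, 2018.

February 28, 2018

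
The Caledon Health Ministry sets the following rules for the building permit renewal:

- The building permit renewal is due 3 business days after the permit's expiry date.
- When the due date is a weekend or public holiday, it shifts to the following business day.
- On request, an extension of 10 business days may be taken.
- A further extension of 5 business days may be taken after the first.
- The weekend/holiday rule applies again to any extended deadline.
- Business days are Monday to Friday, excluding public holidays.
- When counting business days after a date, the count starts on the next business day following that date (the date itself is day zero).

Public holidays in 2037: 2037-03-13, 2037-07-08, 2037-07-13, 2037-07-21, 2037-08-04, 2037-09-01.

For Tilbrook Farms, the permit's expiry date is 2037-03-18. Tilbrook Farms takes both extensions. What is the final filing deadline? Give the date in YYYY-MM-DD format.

2037-04-13

Starting the day after 2037-03-18 and counting 3 business days lands on 2037-03-23.
Since 2037-03-23 is a Monday and not a holiday, the date is unchanged.
The 10-business-day extension runs from 2037-03-23 to 2037-04-06.
2037-04-06 falls on a Monday, which is a business day, so no adjustment is needed.
Applying the 5-business-day extension: 5 business days after 2037-04-06 is 2037-04-13.
2037-04-13 (Monday) is already a business day.
Deadline: 2037-04-13.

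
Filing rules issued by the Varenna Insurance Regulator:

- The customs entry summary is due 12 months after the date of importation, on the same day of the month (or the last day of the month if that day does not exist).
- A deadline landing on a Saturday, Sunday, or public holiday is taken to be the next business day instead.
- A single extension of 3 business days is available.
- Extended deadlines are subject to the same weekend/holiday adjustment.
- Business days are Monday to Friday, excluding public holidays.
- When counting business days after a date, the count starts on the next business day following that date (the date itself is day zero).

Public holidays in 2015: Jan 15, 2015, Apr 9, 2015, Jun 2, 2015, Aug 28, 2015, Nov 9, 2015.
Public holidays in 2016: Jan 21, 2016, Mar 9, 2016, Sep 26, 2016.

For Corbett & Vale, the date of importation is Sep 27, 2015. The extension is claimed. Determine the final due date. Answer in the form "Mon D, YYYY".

12 months after Sep 27, 2015, on the same day of the month, is Sep 27, 2016.
Sep 27, 2016 (Tuesday) is already a business day.
The 3-business-day extension runs from Sep 27, 2016 to Sep 30, 2016.
Since Sep 30, 2016 is a Friday and not a holiday, the date is unchanged.
Final deadline: Sep 30, 2016.

Sep 30, 2016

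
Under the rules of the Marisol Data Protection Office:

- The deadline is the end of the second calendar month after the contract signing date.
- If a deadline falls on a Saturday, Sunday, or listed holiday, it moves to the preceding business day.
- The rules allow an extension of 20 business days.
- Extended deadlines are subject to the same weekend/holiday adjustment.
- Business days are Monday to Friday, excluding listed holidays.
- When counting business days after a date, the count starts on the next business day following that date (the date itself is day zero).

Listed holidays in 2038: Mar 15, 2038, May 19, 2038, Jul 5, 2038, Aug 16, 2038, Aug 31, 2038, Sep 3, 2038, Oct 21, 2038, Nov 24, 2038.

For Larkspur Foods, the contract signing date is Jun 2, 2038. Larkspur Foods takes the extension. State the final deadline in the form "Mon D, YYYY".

2 months after Jun 2, 2038 falls in August 2038; the last day of that month is Aug 31, 2038.
Aug 31, 2038 is a listed holiday, so it moves to the preceding business day, Aug 30, 2038 (Monday).
The 20-business-day extension runs from Aug 30, 2038 to Sep 29, 2038.
Sep 29, 2038 (Wednesday) is already a business day.
Deadline: Sep 29, 2038.

Sep 29, 2038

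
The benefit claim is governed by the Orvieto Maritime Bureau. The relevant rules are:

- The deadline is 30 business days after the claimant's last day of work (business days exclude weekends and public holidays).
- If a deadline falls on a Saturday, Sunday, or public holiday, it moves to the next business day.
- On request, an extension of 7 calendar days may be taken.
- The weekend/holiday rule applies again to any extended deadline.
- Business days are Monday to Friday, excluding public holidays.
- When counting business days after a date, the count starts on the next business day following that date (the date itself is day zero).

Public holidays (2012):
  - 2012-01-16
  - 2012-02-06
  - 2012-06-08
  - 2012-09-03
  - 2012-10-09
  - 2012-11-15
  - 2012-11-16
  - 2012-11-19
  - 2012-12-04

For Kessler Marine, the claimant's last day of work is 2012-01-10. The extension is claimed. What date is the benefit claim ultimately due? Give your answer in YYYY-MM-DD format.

Starting the day after 2012-01-10 and counting 30 business days lands on 2012-02-23.
2012-02-23 is a Thursday and not a listed holiday, so it stands.
Add the 7 calendar-day extension to 2012-02-23: 2012-03-01.
2012-03-01 (Thursday) is already a business day.
Final deadline: 2012-03-01.

2012-03-01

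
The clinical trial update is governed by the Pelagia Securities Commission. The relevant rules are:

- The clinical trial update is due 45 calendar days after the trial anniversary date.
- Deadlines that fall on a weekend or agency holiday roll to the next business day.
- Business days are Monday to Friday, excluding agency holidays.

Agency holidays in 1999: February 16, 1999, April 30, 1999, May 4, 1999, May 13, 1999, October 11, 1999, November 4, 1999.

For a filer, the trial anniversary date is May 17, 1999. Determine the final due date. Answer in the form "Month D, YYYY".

July 1, 1999

Adding 45 calendar days to May 17, 1999 gives July 1, 1999.
July 1, 1999 (Thursday) is already a business day.
Deadline: July 1, 1999.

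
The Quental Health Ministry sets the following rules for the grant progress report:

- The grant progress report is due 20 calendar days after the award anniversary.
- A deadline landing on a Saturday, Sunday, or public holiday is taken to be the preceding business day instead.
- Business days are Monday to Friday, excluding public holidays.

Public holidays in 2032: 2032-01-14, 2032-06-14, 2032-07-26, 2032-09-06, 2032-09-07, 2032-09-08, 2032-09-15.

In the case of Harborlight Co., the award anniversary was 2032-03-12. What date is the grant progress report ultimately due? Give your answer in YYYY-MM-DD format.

2032-04-01

From 2032-03-12, 20 calendar days later is 2032-04-01.
Since 2032-04-01 is a Thursday and not a holiday, the date is unchanged.
Deadline: 2032-04-01.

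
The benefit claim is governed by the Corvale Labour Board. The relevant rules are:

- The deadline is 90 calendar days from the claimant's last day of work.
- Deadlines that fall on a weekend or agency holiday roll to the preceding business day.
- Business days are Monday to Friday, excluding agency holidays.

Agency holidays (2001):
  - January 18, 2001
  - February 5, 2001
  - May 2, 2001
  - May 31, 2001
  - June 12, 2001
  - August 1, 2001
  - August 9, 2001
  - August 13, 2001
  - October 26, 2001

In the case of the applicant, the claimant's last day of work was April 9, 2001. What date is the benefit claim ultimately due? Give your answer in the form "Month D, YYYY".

90 calendar days after April 9, 2001 is July 8, 2001.
Because July 8, 2001 is a Sunday, the deadline becomes July 6, 2001 (Friday).
Final deadline: July 6, 2001.

July 6, 2001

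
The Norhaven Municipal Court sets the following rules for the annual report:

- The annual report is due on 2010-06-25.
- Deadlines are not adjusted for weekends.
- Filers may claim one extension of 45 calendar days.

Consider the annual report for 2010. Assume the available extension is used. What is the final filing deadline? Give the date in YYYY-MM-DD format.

2010-08-09

Start from the fixed due date, 2010-06-25.
No adjustment is made for weekends or holidays, so 2010-06-25 stands.
Add the 45 calendar-day extension to 2010-06-25: 2010-08-09.
2010-08-09 is a Monday; no weekend or holiday adjustment applies.
So the filing is due 2010-08-09.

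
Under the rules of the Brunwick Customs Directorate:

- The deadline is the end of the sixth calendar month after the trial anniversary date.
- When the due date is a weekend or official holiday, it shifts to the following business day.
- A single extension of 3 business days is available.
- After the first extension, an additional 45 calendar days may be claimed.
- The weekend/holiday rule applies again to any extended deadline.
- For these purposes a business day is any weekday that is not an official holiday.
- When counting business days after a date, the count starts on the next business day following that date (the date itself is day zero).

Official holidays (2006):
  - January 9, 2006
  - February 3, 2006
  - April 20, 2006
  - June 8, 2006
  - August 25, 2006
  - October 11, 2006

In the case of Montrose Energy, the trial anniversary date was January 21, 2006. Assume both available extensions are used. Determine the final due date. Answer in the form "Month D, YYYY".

September 18, 2006

6 months after January 21, 2006 is July 2006; that month ends on July 31, 2006.
July 31, 2006 falls on a Monday, which is a business day, so no adjustment is needed.
The 3-business-day extension runs from July 31, 2006 to August 3, 2006.
August 3, 2006 (Thursday) is already a business day.
Applying the 45-calendar-day extension: August 3, 2006 + 45 days = September 17, 2006.
September 17, 2006 is a Sunday, so it moves to the next business day, September 18, 2006 (Monday).
So the filing is due September 18, 2006.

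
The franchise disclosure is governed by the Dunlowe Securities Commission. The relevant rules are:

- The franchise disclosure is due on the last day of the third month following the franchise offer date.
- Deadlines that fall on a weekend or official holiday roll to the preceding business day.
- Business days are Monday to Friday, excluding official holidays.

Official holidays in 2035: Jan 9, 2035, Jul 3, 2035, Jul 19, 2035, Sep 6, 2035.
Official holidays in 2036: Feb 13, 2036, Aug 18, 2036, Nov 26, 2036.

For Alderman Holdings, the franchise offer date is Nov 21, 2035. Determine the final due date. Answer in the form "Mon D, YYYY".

Feb 29, 2036

3 months after Nov 21, 2035 is February 2036; that month ends on Feb 29, 2036.
Feb 29, 2036 (Friday) is already a business day.
Final deadline: Feb 29, 2036.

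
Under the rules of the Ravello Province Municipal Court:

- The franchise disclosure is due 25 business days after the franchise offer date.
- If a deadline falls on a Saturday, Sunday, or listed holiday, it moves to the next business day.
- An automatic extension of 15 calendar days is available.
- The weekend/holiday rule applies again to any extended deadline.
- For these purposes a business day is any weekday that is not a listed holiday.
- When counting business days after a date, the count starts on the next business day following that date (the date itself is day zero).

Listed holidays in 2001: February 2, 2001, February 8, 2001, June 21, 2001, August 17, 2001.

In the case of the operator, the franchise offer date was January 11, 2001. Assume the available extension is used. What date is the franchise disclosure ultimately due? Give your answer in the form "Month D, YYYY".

25 business days after January 11, 2001, excluding weekends and holidays, is February 19, 2001.
February 19, 2001 (Monday) is already a business day.
Add the 15 calendar-day extension to February 19, 2001: March 6, 2001.
March 6, 2001 is a Tuesday and not a listed holiday, so it stands.
Deadline: March 6, 2001.

March 6, 2001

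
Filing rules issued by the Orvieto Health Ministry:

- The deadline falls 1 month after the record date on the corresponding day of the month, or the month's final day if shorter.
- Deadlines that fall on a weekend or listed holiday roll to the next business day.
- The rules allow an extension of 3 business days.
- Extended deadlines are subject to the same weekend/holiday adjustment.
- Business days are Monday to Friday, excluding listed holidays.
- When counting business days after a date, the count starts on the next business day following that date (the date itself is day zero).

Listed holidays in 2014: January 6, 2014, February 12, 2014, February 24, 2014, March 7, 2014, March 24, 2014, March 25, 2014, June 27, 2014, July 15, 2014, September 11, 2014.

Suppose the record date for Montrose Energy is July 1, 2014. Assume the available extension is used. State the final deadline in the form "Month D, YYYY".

August 6, 2014

1 month after July 1, 2014, on the same day of the month, is August 1, 2014.
August 1, 2014 is a Friday and not a listed holiday, so it stands.
The 3-business-day extension runs from August 1, 2014 to August 6, 2014.
August 6, 2014 falls on a Wednesday, which is a business day, so no adjustment is needed.
Final deadline: August 6, 2014.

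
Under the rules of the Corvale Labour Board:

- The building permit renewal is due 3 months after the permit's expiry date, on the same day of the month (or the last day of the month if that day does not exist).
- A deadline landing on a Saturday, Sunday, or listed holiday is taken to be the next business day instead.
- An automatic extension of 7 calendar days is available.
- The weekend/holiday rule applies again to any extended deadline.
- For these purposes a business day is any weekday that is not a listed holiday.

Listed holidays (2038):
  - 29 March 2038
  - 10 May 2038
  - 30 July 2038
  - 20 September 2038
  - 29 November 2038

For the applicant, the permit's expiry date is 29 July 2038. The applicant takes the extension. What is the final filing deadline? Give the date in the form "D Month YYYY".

5 November 2038

Moving 3 months forward from 29 July 2038 on the corresponding day gives 29 October 2038.
Since 29 October 2038 is a Friday and not a holiday, the date is unchanged.
The 7-calendar-day extension moves the deadline from 29 October 2038 to 5 November 2038.
Since 5 November 2038 is a Friday and not a holiday, the date is unchanged.
Final deadline: 5 November 2038.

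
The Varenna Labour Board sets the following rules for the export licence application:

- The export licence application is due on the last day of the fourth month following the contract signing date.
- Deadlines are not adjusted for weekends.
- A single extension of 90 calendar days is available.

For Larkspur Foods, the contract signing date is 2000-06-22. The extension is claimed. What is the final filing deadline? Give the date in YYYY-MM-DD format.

2001-01-29

The fourth month after 2000-06-22 is October 2000, whose last day is 2000-10-31.
No adjustment is made for weekends or holidays, so 2000-10-31 stands.
Applying the 90-calendar-day extension: 2000-10-31 + 90 days = 2001-01-29.
2001-01-29 falls on a Monday. The rules make no weekend/holiday allowance, so it remains 2001-01-29.
The final due date is 2001-01-29.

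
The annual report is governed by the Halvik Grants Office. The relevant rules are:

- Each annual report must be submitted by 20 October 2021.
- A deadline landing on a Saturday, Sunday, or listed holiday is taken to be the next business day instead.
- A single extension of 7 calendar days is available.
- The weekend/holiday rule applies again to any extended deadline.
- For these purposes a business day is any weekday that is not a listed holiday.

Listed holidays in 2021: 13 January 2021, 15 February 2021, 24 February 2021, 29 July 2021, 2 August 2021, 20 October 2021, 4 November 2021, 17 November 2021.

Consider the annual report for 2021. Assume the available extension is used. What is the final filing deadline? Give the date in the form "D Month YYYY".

28 October 2021

The statutory due date is 20 October 2021.
20 October 2021 falls on a listed holiday. Rolling to the next business day gives 21 October 2021, a Thursday.
Add the 7 calendar-day extension to 21 October 2021: 28 October 2021.
28 October 2021 (Thursday) is already a business day.
The final due date is 28 October 2021.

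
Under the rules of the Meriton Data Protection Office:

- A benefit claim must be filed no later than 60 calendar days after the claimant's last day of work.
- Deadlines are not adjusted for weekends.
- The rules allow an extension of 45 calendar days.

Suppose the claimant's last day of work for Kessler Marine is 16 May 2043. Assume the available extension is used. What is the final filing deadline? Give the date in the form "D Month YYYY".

29 August 2043

Adding 60 calendar days to 16 May 2043 gives 15 July 2043.
15 July 2043 is a Wednesday; no weekend or holiday adjustment applies.
With the 45-day extension, 15 July 2043 becomes 29 August 2043.
29 August 2043 is a Saturday; no weekend or holiday adjustment applies.
Deadline: 29 August 2043.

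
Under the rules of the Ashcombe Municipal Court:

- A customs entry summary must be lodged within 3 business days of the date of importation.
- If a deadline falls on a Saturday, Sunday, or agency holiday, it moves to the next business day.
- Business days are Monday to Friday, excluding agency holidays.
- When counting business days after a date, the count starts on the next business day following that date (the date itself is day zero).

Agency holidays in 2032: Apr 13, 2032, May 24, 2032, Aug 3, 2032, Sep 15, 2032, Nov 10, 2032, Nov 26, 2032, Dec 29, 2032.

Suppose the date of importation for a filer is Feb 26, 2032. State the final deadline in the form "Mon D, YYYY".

Mar 2, 2032

3 business days after Feb 26, 2032, excluding weekends and holidays, is Mar 2, 2032.
Mar 2, 2032 (Tuesday) is already a business day.
The final due date is Mar 2, 2032.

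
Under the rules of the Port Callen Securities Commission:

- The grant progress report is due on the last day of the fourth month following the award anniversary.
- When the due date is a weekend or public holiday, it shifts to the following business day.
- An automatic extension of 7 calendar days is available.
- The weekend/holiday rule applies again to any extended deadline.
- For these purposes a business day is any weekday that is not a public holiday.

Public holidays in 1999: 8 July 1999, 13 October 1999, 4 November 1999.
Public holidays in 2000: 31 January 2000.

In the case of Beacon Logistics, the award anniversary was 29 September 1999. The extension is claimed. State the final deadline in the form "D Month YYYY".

8 February 2000

The fourth month after 29 September 1999 is January 2000, whose last day is 31 January 2000.
31 January 2000 falls on a listed holiday. Rolling to the next business day gives 1 February 2000, a Tuesday.
With the 7-day extension, 1 February 2000 becomes 8 February 2000.
Since 8 February 2000 is a Tuesday and not a holiday, the date is unchanged.
Deadline: 8 February 2000.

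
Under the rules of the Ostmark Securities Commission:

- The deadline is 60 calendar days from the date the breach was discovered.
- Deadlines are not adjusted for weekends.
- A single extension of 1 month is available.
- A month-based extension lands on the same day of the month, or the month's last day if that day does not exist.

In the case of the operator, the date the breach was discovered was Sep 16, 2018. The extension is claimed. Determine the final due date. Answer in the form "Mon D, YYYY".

Dec 15, 2018

Adding 60 calendar days to Sep 16, 2018 gives Nov 15, 2018.
No adjustment is made for weekends or holidays, so Nov 15, 2018 stands.
Add 1 month to Nov 15, 2018: Dec 15, 2018.
Dec 15, 2018 is a Saturday; no weekend or holiday adjustment applies.
Final deadline: Dec 15, 2018.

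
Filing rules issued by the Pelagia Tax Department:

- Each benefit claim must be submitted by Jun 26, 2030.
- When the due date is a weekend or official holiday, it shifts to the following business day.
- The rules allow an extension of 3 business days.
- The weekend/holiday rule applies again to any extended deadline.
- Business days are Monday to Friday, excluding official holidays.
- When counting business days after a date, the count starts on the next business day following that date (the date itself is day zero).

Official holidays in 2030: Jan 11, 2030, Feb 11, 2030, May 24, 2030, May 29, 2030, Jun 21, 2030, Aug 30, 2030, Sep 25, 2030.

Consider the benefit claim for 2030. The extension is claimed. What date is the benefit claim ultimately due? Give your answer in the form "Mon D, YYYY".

The statutory due date is Jun 26, 2030.
Jun 26, 2030 falls on a Wednesday, which is a business day, so no adjustment is needed.
Applying the 3-business-day extension: 3 business days after Jun 26, 2030 is Jul 1, 2030.
Jul 1, 2030 (Monday) is already a business day.
Deadline: Jul 1, 2030.

Jul 1, 2030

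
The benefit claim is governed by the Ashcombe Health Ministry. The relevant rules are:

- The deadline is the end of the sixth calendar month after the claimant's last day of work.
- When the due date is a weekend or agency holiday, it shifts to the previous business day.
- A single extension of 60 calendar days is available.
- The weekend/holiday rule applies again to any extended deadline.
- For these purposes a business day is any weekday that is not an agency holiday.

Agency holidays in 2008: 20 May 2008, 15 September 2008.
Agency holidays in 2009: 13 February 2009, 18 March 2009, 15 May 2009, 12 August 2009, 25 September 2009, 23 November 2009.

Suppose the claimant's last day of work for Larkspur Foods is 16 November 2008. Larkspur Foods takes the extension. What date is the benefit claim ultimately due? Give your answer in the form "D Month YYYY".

6 months after 16 November 2008 falls in May 2009; the last day of that month is 31 May 2009.
31 May 2009 falls on a Sunday. Rolling to the preceding business day gives 29 May 2009, a Friday.
Applying the 60-calendar-day extension: 29 May 2009 + 60 days = 28 July 2009.
Since 28 July 2009 is a Tuesday and not a holiday, the date is unchanged.
Final deadline: 28 July 2009.

28 July 2009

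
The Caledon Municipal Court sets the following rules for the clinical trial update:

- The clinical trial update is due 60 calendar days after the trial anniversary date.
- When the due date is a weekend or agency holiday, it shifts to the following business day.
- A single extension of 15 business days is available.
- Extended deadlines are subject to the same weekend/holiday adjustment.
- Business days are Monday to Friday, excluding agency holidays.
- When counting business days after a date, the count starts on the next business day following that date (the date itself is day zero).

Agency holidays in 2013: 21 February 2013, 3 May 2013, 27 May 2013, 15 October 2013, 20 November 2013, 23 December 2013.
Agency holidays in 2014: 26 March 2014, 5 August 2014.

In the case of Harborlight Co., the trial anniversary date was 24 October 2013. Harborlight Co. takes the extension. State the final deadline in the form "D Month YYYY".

14 January 2014

Trigger date 24 October 2013 + 60 calendar days = 23 December 2013.
23 December 2013 is a listed holiday, so it moves to the next business day, 24 December 2013 (Tuesday).
Applying the 15-business-day extension: 15 business days after 24 December 2013 is 14 January 2014.
14 January 2014 falls on a Tuesday, which is a business day, so no adjustment is needed.
The final due date is 14 January 2014.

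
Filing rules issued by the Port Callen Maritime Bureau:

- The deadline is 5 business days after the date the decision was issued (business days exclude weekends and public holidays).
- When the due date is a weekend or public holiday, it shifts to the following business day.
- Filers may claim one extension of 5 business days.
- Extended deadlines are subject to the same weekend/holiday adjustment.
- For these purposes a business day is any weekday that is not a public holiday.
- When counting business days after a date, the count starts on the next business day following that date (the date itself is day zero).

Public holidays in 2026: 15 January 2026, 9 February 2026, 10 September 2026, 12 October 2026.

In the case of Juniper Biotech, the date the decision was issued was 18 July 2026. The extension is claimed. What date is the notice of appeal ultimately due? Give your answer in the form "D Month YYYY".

31 July 2026

Counting 5 business days after 18 July 2026 (skipping weekends and listed holidays) reaches 24 July 2026.
24 July 2026 falls on a Friday, which is a business day, so no adjustment is needed.
Applying the 5-business-day extension: 5 business days after 24 July 2026 is 31 July 2026.
31 July 2026 falls on a Friday, which is a business day, so no adjustment is needed.
The final due date is 31 July 2026.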